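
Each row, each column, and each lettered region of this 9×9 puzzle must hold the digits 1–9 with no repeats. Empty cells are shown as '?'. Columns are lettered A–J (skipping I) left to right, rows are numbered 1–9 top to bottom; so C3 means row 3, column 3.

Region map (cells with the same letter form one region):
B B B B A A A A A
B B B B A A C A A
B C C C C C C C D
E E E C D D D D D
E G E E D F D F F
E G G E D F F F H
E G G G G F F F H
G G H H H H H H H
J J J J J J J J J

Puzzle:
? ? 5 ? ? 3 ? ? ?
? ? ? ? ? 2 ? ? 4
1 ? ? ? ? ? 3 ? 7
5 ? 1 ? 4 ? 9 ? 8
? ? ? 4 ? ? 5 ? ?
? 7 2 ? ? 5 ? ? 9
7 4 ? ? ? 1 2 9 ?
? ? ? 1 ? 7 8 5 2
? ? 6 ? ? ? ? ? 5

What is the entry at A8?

9

F4 = 6 (sole candidate).
F5 = 8 (sole candidate).
A1 = 4 (hidden single in row 1).
E2 = 5 (hidden single in row 2).
D4 = 7 (hidden single in row 4).
H5 = 7 (hidden single in row 5).
C2 = 7 (hidden single in row 2).
E6 = 1 (hidden single in row 6).
B5 = 1 (hidden single in row 5).
D7 = 5 (hidden single in row 7).
B3 = 5 (hidden single in row 3).
C8 = 4 (hidden single in row 8).
J1 = 1 (hidden single in column 9).
G2 = 1 (hidden single in row 2).
H9 = 1 (hidden single in row 9).
E1 = 9 (hidden single in region A).
G1 = 7 (hidden single in row 1).
G9 = 4 (sole candidate).
G6 = 6 (sole candidate).
F9 = 9 (sole candidate).
F3 = 4 (sole candidate).
J5 = 3 (sole candidate).
H6 = 4 (sole candidate).
J7 = 6 (sole candidate).
E8 = 3 (sole candidate).
C5 = 9 (sole candidate).
E5 = 2 (sole candidate).
E7 = 8 (sole candidate).
E9 = 7 (sole candidate).
C3 = 8 (sole candidate).
E3 = 6 (sole candidate).
H3 = 2 (sole candidate).
H4 = 3 (sole candidate).
A5 = 6 (sole candidate).
C7 = 3 (sole candidate).
A8 = 9: row 8 has {1,2,3,4,5,7,8}; col 1 has {1,4,5,6,7}; region has {1,2,3,4,5,7,8} → only 9 remains.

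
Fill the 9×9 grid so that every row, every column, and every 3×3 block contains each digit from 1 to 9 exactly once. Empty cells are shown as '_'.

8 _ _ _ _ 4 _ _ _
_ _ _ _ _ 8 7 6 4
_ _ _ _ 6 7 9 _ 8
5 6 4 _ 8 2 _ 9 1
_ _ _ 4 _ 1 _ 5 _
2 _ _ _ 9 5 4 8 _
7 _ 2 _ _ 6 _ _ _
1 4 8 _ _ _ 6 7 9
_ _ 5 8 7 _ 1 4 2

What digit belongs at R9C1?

6

R4C7 = 3: row 4 has {1,2,4,5,6,8,9}; col 7 has {1,4,6,7,9}; box has {1,4,5,8,9} → only 3 remains.
R5C5 = 3: row 5 has {1,4,5}; col 5 has {6,7,8,9}; box has {1,2,4,5,8,9} → only 3 remains.
R5C7 = 2: row 5 has {1,3,4,5}; col 7 has {1,3,4,6,7,9}; box has {1,3,4,5,8,9} → only 2 remains.
R7C8 = 3: row 7 has {2,6,7}; col 8 has {4,5,6,7,8,9}; box has {1,2,4,6,7,9} → only 3 remains.
R7C9 = 5: row 7 has {2,3,6,7}; col 9 has {1,2,4,8,9}; box has {1,2,3,4,6,7,9} → only 5 remains.
R8C6 = 3: row 8 has {1,4,6,7,8,9}; col 6 has {1,2,4,5,6,7,8}; box has {6,7,8} → only 3 remains.
R9C6 = 9: row 9 has {1,2,4,5,7,8}; col 6 has {1,2,3,4,5,6,7,8}; box has {3,6,7,8} → only 9 remains.
R1C7 = 5: row 1 has {4,8}; col 7 has {1,2,3,4,6,7,9}; box has {4,6,7,8,9} → only 5 remains.
R1C9 = 3: row 1 has {4,5,8}; col 9 has {1,2,4,5,8,9}; box has {4,5,6,7,8,9} → only 3 remains.
R4C4 = 7: row 4 has {1,2,3,4,5,6,8,9}; col 4 has {4,8}; box has {1,2,3,4,5,8,9} → only 7 remains.
R5C1 = 9: row 5 has {1,2,3,4,5}; col 1 has {1,2,5,7,8}; box has {2,4,5,6} → only 9 remains.
R5C3 = 7: row 5 has {1,2,3,4,5,9}; col 3 has {2,4,5,8}; box has {2,4,5,6,9} → only 7 remains.
R5C9 = 6: row 5 has {1,2,3,4,5,7,9}; col 9 has {1,2,3,4,5,8,9}; box has {1,2,3,4,5,8,9} → only 6 remains.
R6C4 = 6: row 6 has {2,4,5,8,9}; col 4 has {4,7,8}; box has {1,2,3,4,5,7,8,9} → only 6 remains.
R6C9 = 7: row 6 has {2,4,5,6,8,9}; col 9 has {1,2,3,4,5,6,8,9}; box has {1,2,3,4,5,6,8,9} → only 7 remains.
R7C2 = 9: row 7 has {2,3,5,6,7}; col 2 has {4,6}; box has {1,2,4,5,7,8} → only 9 remains.
R7C4 = 1: row 7 has {2,3,5,6,7,9}; col 4 has {4,6,7,8}; box has {3,6,7,8,9} → only 1 remains.
R7C5 = 4: row 7 has {1,2,3,5,6,7,9}; col 5 has {3,6,7,8,9}; box has {1,3,6,7,8,9} → only 4 remains.
R7C7 = 8: row 7 has {1,2,3,4,5,6,7,9}; col 7 has {1,2,3,4,5,6,7,9}; box has {1,2,3,4,5,6,7,9} → only 8 remains.
R9C2 = 3: row 9 has {1,2,4,5,7,8,9}; col 2 has {4,6,9}; box has {1,2,4,5,7,8,9} → only 3 remains.
R2C1 = 3: row 2 has {4,6,7,8}; col 1 has {1,2,5,7,8,9}; box has {8} → only 3 remains.
R3C1 = 4: row 3 has {6,7,8,9}; col 1 has {1,2,3,5,7,8,9}; box has {3,8} → only 4 remains.
R3C3 = 1: row 3 has {4,6,7,8,9}; col 3 has {2,4,5,7,8}; box has {3,4,8} → only 1 remains.
R3C8 = 2: row 3 has {1,4,6,7,8,9}; col 8 has {3,4,5,6,7,8,9}; box has {3,4,5,6,7,8,9} → only 2 remains.
R5C2 = 8: row 5 has {1,2,3,4,5,6,7,9}; col 2 has {3,4,6,9}; box has {2,4,5,6,7,9} → only 8 remains.
R6C2 = 1: row 6 has {2,4,5,6,7,8,9}; col 2 has {3,4,6,8,9}; box has {2,4,5,6,7,8,9} → only 1 remains.
R6C3 = 3: row 6 has {1,2,4,5,6,7,8,9}; col 3 has {1,2,4,5,7,8}; box has {1,2,4,5,6,7,8,9} → only 3 remains.
R9C1 = 6: row 9 has {1,2,3,4,5,7,8,9}; col 1 has {1,2,3,4,5,7,8,9}; box has {1,2,3,4,5,7,8,9} → only 6 remains.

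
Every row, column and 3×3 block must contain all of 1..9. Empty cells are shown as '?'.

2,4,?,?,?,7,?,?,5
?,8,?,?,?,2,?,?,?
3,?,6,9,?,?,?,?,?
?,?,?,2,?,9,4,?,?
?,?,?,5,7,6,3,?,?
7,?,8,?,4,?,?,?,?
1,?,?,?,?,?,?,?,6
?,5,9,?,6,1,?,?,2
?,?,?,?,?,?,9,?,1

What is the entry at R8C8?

4

R1C3 = 1 (sole candidate).
R3C2 = 7 (sole candidate).
R6C6 = 3 (sole candidate).
R6C9 = 9 (sole candidate).
R2C3 = 5 (sole candidate).
R4C3 = 3 (sole candidate).
R5C9 = 8 (sole candidate).
R6C4 = 1 (sole candidate).
R2C1 = 9 (sole candidate).
R3C9 = 4 (sole candidate).
R4C5 = 8 (sole candidate).
R4C9 = 7 (sole candidate).
R5C1 = 4 (sole candidate).
R5C3 = 2 (sole candidate).
R5C8 = 1 (sole candidate).
R6C2 = 6 (sole candidate).
R8C1 = 8 (sole candidate).
R8C7 = 7 (sole candidate).
R9C1 = 6 (sole candidate).
R1C5 = 3 (sole candidate).
R2C5 = 1 (sole candidate).
R2C7 = 6 (sole candidate).
R2C9 = 3 (sole candidate).
R3C5 = 5 (sole candidate).
R3C6 = 8 (sole candidate).
R3C8 = 2 (sole candidate).
R4C1 = 5 (sole candidate).
R4C2 = 1 (sole candidate).
R4C8 = 6 (sole candidate).
R5C2 = 9 (sole candidate).
R6C8 = 5 (sole candidate).
R9C5 = 2 (sole candidate).
R1C4 = 6 (sole candidate).
R1C7 = 8 (sole candidate).
R1C8 = 9 (sole candidate).
R2C4 = 4 (sole candidate).
R2C8 = 7 (sole candidate).
R3C7 = 1 (sole candidate).
R6C7 = 2 (sole candidate).
R7C5 = 9 (sole candidate).
R7C7 = 5 (sole candidate).
R8C4 = 3 (sole candidate).
R8C8 = 4: row 8 has {1,2,3,5,6,7,8,9}; col 8 has {1,2,5,6,7,9}; box has {1,2,5,6,7,9} → only 4 remains.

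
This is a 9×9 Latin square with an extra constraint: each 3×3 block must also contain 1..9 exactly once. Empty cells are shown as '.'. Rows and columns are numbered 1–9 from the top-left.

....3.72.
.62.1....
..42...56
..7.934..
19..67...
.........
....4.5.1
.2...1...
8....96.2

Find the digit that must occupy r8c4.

6

r3c6 = 8 (sole candidate).
r3c5 = 7 (sole candidate).
r9c5 = 5 (sole candidate).
r8c5 = 8 (sole candidate).
r6c5 = 2 (sole candidate).
r2c1 = 7 (hidden single in row 2).
r4c1 = 2 (hidden single in row 4).
r4c8 = 6 (hidden single in row 4).
r4c4 = 1 (hidden single in row 4).
r5c7 = 2 (hidden single in row 5).
r5c4 = 4 (hidden single in row 5).
r6c6 = 5 (sole candidate).
r2c6 = 4 (sole candidate).
r6c4 = 8 (sole candidate).
r1c6 = 6 (sole candidate).
r7c6 = 2 (sole candidate).
r1c9 = 4 (hidden single in row 1).
r2c4 = 5 (hidden single in row 2).
r1c4 = 9 (sole candidate).
r1c1 = 5 (sole candidate).
r7c8 = 8 (hidden single in row 7).
r5c8 = 3 (sole candidate).
r2c8 = 9 (sole candidate).
r3c1 = 9 (hidden single in row 3).
r7c3 = 9 (hidden single in row 7).
r8c3 = 5 (hidden single in row 8).
r5c3 = 8 (sole candidate).
r5c9 = 5 (sole candidate).
r1c3 = 1 (sole candidate).
r3c2 = 3 (sole candidate).
r3c7 = 1 (sole candidate).
r4c2 = 5 (sole candidate).
r4c9 = 8 (sole candidate).
r6c2 = 4 (sole candidate).
r6c7 = 9 (sole candidate).
r6c9 = 7 (sole candidate).
r7c2 = 7 (sole candidate).
r8c7 = 3 (sole candidate).
r8c9 = 9 (sole candidate).
r9c2 = 1 (sole candidate).
r9c3 = 3 (sole candidate).
r9c4 = 7 (sole candidate).
r9c8 = 4 (sole candidate).
r1c2 = 8 (sole candidate).
r2c7 = 8 (sole candidate).
r2c9 = 3 (sole candidate).
r6c3 = 6 (sole candidate).
r6c8 = 1 (sole candidate).
r7c1 = 6 (sole candidate).
r7c4 = 3 (sole candidate).
r8c1 = 4 (sole candidate).
r8c4 = 6: row 8 has {1,2,3,4,5,8,9}; col 4 has {1,2,3,4,5,7,8,9}; box has {1,2,3,4,5,7,8,9} → only 6 remains.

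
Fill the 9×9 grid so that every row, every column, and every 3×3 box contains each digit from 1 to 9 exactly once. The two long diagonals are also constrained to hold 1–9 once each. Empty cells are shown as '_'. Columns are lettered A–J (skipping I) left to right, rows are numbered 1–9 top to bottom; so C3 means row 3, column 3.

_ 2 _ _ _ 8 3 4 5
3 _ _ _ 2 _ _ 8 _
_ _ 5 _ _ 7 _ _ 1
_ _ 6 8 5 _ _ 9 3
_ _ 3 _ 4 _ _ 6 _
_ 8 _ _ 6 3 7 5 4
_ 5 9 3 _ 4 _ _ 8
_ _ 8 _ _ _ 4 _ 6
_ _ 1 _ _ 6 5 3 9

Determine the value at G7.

2

C1 = 7: row 1 has {2,3,4,5,8}; col 3 has {1,3,5,6,8,9}; box has {2,3,5} → only 7 remains.
C2 = 4: row 2 has {2,3,8}; col 3 has {1,3,5,6,7,8,9}; box has {2,3,5,7} → only 4 remains.
J2 = 7: row 2 has {2,3,4,8}; col 9 has {1,3,4,5,6,8,9}; box has {1,3,4,5,8} → only 7 remains.
H3 = 2: row 3 has {1,5,7}; col 8 has {3,4,5,6,8,9}; box has {1,3,4,5,7,8} → only 2 remains.
J5 = 2: row 5 has {3,4,6}; col 9 has {1,3,4,5,6,7,8,9}; box has {3,4,5,6,7,9} → only 2 remains.
C6 = 2: row 6 has {3,4,5,6,7,8}; col 3 has {1,3,4,5,6,7,8,9}; box has {3,6,8} → only 2 remains.
D6 = 1: row 6 has {2,3,4,5,6,7,8}; col 4 has {3,8}; box has {3,4,5,6,8}; anti-diagonal has {4,5,8,9} → only 1 remains.
G3 = 6: row 3 has {1,2,5,7}; col 7 has {3,4,5,7}; box has {1,2,3,4,5,7,8}; anti-diagonal has {1,4,5,8,9} → only 6 remains.
F4 = 2: row 4 has {3,5,6,8,9}; col 6 has {3,4,6,7,8}; box has {1,3,4,5,6,8}; anti-diagonal has {1,4,5,6,8,9} → only 2 remains.
G4 = 1: row 4 has {2,3,5,6,8,9}; col 7 has {3,4,5,6,7}; box has {2,3,4,5,6,7,9} → only 1 remains.
F5 = 9: row 5 has {2,3,4,6}; col 6 has {2,3,4,6,7,8}; box has {1,2,3,4,5,6,8} → only 9 remains.
G5 = 8: row 5 has {2,3,4,6,9}; col 7 has {1,3,4,5,6,7}; box has {1,2,3,4,5,6,7,9} → only 8 remains.
A6 = 9: row 6 has {1,2,3,4,5,6,7,8}; col 1 has {3}; box has {2,3,6,8} → only 9 remains.
G7 = 2: row 7 has {3,4,5,8,9}; col 7 has {1,3,4,5,6,7,8}; box has {3,4,5,6,8,9}; main diagonal has {3,4,5,8,9} → only 2 remains.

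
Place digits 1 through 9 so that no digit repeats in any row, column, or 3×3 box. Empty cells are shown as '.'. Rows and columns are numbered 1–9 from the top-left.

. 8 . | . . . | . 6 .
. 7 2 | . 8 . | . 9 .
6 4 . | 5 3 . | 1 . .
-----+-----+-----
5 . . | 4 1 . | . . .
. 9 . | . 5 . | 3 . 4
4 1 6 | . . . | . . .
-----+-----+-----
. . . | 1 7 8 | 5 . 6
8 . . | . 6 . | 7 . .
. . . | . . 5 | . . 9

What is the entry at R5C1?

R2C4 = 6 (sole candidate).
R2C7 = 4 (sole candidate).
R3C3 = 9 (sole candidate).
R1C7 = 2 (sole candidate).
R2C6 = 1 (sole candidate).
R9C7 = 8 (sole candidate).
R2C1 = 3 (sole candidate).
R2C9 = 5 (sole candidate).
R6C7 = 9 (sole candidate).
R1C1 = 1 (sole candidate).
R1C3 = 5 (sole candidate).
R4C7 = 6 (sole candidate).
R6C5 = 2 (sole candidate).
R9C5 = 4 (sole candidate).
R1C5 = 9 (sole candidate).
R1C4 = 7 (sole candidate).
R1C6 = 4 (sole candidate).
R1C9 = 3 (sole candidate).
R3C6 = 2 (sole candidate).
R5C4 = 8 (sole candidate).
R6C4 = 3 (sole candidate).
R6C6 = 7 (sole candidate).
R6C9 = 8 (sole candidate).
R9C4 = 2 (sole candidate).
R3C9 = 7 (sole candidate).
R4C6 = 9 (sole candidate).
R4C9 = 2 (sole candidate).
R5C3 = 7 (sole candidate).
R5C6 = 6 (sole candidate).
R5C8 = 1 (sole candidate).
R6C8 = 5 (sole candidate).
R8C4 = 9 (sole candidate).
R8C6 = 3 (sole candidate).
R8C9 = 1 (sole candidate).
R9C1 = 7 (sole candidate).
R9C8 = 3 (sole candidate).
R3C8 = 8 (sole candidate).
R4C2 = 3 (sole candidate).
R4C3 = 8 (sole candidate).
R4C8 = 7 (sole candidate).
R5C1 = 2: row 5 has {1,3,4,5,6,7,8,9}; col 1 has {1,3,4,5,6,7,8}; box has {1,3,4,5,6,7,8,9} → only 2 remains.

2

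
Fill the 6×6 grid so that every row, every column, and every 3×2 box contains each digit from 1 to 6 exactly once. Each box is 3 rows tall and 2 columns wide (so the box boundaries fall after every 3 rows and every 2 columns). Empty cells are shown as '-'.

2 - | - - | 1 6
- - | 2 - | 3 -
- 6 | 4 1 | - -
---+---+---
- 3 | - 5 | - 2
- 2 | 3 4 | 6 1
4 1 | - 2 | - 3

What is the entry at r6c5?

5

r1c3 = 5 (sole candidate).
r1c4 = 3 (sole candidate).
r2c4 = 6 (sole candidate).
r3c6 = 5 (sole candidate).
r4c1 = 6 (sole candidate).
r4c3 = 1 (sole candidate).
r4c5 = 4 (sole candidate).
r5c1 = 5 (sole candidate).
r6c3 = 6 (sole candidate).
r6c5 = 5: row 6 has {1,2,3,4,6}; col 5 has {1,3,4,6}; box has {1,2,3,4,6} → only 5 remains.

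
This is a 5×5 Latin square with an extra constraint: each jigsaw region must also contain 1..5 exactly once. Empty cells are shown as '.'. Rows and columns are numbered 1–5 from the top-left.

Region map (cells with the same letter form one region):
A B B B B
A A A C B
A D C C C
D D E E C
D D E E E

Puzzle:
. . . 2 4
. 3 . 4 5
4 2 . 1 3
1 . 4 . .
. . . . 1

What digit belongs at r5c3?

2

r1c1 = 5: row 1 has {2,4}; col 1 has {1,4}; region has {3,4} → only 5 remains.
r1c2 = 1: row 1 has {2,4,5}; col 2 has {2,3}; region has {2,4,5} → only 1 remains.
r1c3 = 3: row 1 has {1,2,4,5}; col 3 has {4}; region has {1,2,4,5} → only 3 remains.
r2c1 = 2: row 2 has {3,4,5}; col 1 has {1,4,5}; region has {3,4,5} → only 2 remains.
r2c3 = 1: row 2 has {2,3,4,5}; col 3 has {3,4}; region has {2,3,4,5} → only 1 remains.
r3c3 = 5: row 3 has {1,2,3,4}; col 3 has {1,3,4}; region has {1,3,4} → only 5 remains.
r4c2 = 5: row 4 has {1,4}; col 2 has {1,2,3}; region has {1,2} → only 5 remains.
r4c4 = 3: row 4 has {1,4,5}; col 4 has {1,2,4}; region has {1,4} → only 3 remains.
r4c5 = 2: row 4 has {1,3,4,5}; col 5 has {1,3,4,5}; region has {1,3,4,5} → only 2 remains.
r5c1 = 3: row 5 has {1}; col 1 has {1,2,4,5}; region has {1,2,5} → only 3 remains.
r5c2 = 4: row 5 has {1,3}; col 2 has {1,2,3,5}; region has {1,2,3,5} → only 4 remains.
r5c3 = 2: row 5 has {1,3,4}; col 3 has {1,3,4,5}; region has {1,3,4} → only 2 remains.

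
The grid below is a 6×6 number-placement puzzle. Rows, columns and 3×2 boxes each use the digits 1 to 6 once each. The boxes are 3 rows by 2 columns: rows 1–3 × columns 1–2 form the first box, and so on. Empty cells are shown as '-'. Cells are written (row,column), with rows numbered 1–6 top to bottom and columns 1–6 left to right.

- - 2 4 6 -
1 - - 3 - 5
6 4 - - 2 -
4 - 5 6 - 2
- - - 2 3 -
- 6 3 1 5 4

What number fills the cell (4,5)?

(2,2) = 2: row 2 has {1,3,5}; col 2 has {4,6}; box has {1,4,6} → only 2 remains.
(2,3) = 6: row 2 has {1,2,3,5}; col 3 has {2,3,5}; box has {2,3,4} → only 6 remains.
(2,5) = 4: row 2 has {1,2,3,5,6}; col 5 has {2,3,5,6}; box has {2,5,6} → only 4 remains.
(3,3) = 1: row 3 has {2,4,6}; col 3 has {2,3,5,6}; box has {2,3,4,6} → only 1 remains.
(3,4) = 5: row 3 has {1,2,4,6}; col 4 has {1,2,3,4,6}; box has {1,2,3,4,6} → only 5 remains.
(3,6) = 3: row 3 has {1,2,4,5,6}; col 6 has {2,4,5}; box has {2,4,5,6} → only 3 remains.
(4,5) = 1: row 4 has {2,4,5,6}; col 5 has {2,3,4,5,6}; box has {2,3,4,5} → only 1 remains.

1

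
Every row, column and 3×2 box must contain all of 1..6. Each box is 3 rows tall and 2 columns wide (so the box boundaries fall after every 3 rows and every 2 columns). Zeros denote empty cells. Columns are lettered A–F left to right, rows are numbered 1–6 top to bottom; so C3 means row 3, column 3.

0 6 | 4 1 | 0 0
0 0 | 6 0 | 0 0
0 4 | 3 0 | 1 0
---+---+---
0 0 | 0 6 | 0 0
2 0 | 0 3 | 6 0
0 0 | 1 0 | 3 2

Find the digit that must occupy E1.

A3 = 5: row 3 has {1,3,4}; col 1 has {2}; box has {4,6} → only 5 remains.
D3 = 2: row 3 has {1,3,4,5}; col 4 has {1,3,6}; box has {1,3,4,6} → only 2 remains.
F3 = 6: row 3 has {1,2,3,4,5}; col 6 has {2}; box has {1} → only 6 remains.
C5 = 5: row 5 has {2,3,6}; col 3 has {1,3,4,6}; box has {1,3,6} → only 5 remains.
B6 = 5: row 6 has {1,2,3}; col 2 has {4,6}; box has {2} → only 5 remains.
D6 = 4: row 6 has {1,2,3,5}; col 4 has {1,2,3,6}; box has {1,3,5,6} → only 4 remains.
A1 = 3: row 1 has {1,4,6}; col 1 has {2,5}; box has {4,5,6} → only 3 remains.
F1 = 5: row 1 has {1,3,4,6}; col 6 has {2,6}; box has {1,6} → only 5 remains.
A2 = 1: row 2 has {6}; col 1 has {2,3,5}; box has {3,4,5,6} → only 1 remains.
B2 = 2: row 2 has {1,6}; col 2 has {4,5,6}; box has {1,3,4,5,6} → only 2 remains.
D2 = 5: row 2 has {1,2,6}; col 4 has {1,2,3,4,6}; box has {1,2,3,4,6} → only 5 remains.
E2 = 4: row 2 has {1,2,5,6}; col 5 has {1,3,6}; box has {1,5,6} → only 4 remains.
F2 = 3: row 2 has {1,2,4,5,6}; col 6 has {2,5,6}; box has {1,4,5,6} → only 3 remains.
A4 = 4: row 4 has {6}; col 1 has {1,2,3,5}; box has {2,5} → only 4 remains.
C4 = 2: row 4 has {4,6}; col 3 has {1,3,4,5,6}; box has {1,3,4,5,6} → only 2 remains.
E4 = 5: row 4 has {2,4,6}; col 5 has {1,3,4,6}; box has {2,3,6} → only 5 remains.
F4 = 1: row 4 has {2,4,5,6}; col 6 has {2,3,5,6}; box has {2,3,5,6} → only 1 remains.
B5 = 1: row 5 has {2,3,5,6}; col 2 has {2,4,5,6}; box has {2,4,5} → only 1 remains.
F5 = 4: row 5 has {1,2,3,5,6}; col 6 has {1,2,3,5,6}; box has {1,2,3,5,6} → only 4 remains.
A6 = 6: row 6 has {1,2,3,4,5}; col 1 has {1,2,3,4,5}; box has {1,2,4,5} → only 6 remains.
E1 = 2: row 1 has {1,3,4,5,6}; col 5 has {1,3,4,5,6}; box has {1,3,4,5,6} → only 2 remains.

2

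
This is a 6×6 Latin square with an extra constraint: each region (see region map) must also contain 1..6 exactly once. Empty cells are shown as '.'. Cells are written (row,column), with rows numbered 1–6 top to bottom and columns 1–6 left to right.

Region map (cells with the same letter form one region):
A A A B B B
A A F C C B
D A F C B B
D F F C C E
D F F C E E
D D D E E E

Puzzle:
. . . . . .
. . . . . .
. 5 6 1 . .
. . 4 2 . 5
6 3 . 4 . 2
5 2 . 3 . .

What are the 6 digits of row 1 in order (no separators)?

243651

(4,2) = 1 (sole candidate).
(5,3) = 5 (sole candidate).
(5,5) = 1 (sole candidate).
(6,3) = 1 (sole candidate).
(2,3) = 2 (sole candidate).
(4,1) = 3 (sole candidate).
(4,5) = 6 (sole candidate).
(6,5) = 4 (sole candidate).
(6,6) = 6 (sole candidate).
(1,3) = 3: row 1 has {}; col 3 has {1,2,4,5,6}; region has {5} → only 3 remains.
(2,4) = 5 (sole candidate).
(2,5) = 3 (sole candidate).
(3,1) = 4 (sole candidate).
(3,5) = 2 (sole candidate).
(3,6) = 3 (sole candidate).
(1,4) = 6: row 1 has {3}; col 4 has {1,2,3,4,5}; region has {2,3} → only 6 remains.
(1,5) = 5: row 1 has {3,6}; col 5 has {1,2,3,4,6}; region has {2,3,6} → only 5 remains.
(2,1) = 1 (sole candidate).
(2,6) = 4 (sole candidate).
(1,1) = 2: row 1 has {3,5,6}; col 1 has {1,3,4,5,6}; region has {1,3,5} → only 2 remains.
(1,2) = 4: row 1 has {2,3,5,6}; col 2 has {1,2,3,5}; region has {1,2,3,5} → only 4 remains.
(1,6) = 1: row 1 has {2,3,4,5,6}; col 6 has {2,3,4,5,6}; region has {2,3,4,5,6} → only 1 remains.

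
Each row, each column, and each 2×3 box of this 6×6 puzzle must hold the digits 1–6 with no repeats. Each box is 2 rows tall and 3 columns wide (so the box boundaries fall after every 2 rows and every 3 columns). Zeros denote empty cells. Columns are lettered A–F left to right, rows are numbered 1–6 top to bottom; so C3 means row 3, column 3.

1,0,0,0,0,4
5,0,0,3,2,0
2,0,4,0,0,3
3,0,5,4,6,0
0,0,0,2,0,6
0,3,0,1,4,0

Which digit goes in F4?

E1 = 5: row 1 has {1,4}; col 5 has {2,4,6}; box has {2,3,4} → only 5 remains.
C2 = 6: row 2 has {2,3,5}; col 3 has {4,5}; box has {1,5} → only 6 remains.
F2 = 1: row 2 has {2,3,5,6}; col 6 has {3,4,6}; box has {2,3,4,5} → only 1 remains.
D3 = 5: row 3 has {2,3,4}; col 4 has {1,2,3,4}; box has {3,4,6} → only 5 remains.
E3 = 1: row 3 has {2,3,4,5}; col 5 has {2,4,5,6}; box has {3,4,5,6} → only 1 remains.
B4 = 1: row 4 has {3,4,5,6}; col 2 has {3}; box has {2,3,4,5} → only 1 remains.
F4 = 2: row 4 has {1,3,4,5,6}; col 6 has {1,3,4,6}; box has {1,3,4,5,6} → only 2 remains.

2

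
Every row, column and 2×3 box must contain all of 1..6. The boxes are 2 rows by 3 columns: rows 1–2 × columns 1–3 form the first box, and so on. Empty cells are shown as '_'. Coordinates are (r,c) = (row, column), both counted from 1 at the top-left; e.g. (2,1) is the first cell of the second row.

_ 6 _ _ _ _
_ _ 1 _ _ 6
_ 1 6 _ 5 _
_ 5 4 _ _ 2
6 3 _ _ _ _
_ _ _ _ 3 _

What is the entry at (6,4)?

(4,1) = 3 (sole candidate).
(3,1) = 2 (sole candidate).
(2,4) = 3 (hidden single in row 2).
(3,4) = 4 (sole candidate).
(3,6) = 3 (sole candidate).
(1,3) = 3 (hidden single in row 1).
(2,1) = 5 (hidden single in row 2).
(1,1) = 4 (sole candidate).
(2,2) = 2 (sole candidate).
(2,5) = 4 (sole candidate).
(6,1) = 1 (sole candidate).
(6,2) = 4 (sole candidate).
(6,6) = 5 (sole candidate).
(1,6) = 1 (sole candidate).
(5,6) = 4 (sole candidate).
(6,3) = 2 (sole candidate).
(6,4) = 6: row 6 has {1,2,3,4,5}; col 4 has {3,4}; box has {3,4,5} → only 6 remains.

6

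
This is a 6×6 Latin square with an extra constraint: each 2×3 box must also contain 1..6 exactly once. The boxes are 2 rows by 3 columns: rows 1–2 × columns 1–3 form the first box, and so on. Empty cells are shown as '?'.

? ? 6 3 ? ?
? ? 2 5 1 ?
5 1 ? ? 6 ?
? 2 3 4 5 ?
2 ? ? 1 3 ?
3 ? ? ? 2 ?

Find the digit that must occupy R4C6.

1

R1C5 = 4 (sole candidate).
R1C6 = 2 (sole candidate).
R2C1 = 4 (sole candidate).
R2C2 = 3 (sole candidate).
R2C6 = 6 (sole candidate).
R3C3 = 4 (sole candidate).
R3C4 = 2 (sole candidate).
R3C6 = 3 (sole candidate).
R4C1 = 6 (sole candidate).
R4C6 = 1: row 4 has {2,3,4,5,6}; col 6 has {2,3,6}; box has {2,3,4,5,6} → only 1 remains.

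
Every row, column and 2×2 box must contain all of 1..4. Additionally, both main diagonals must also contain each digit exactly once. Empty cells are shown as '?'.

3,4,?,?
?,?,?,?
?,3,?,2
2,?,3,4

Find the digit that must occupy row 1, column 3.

row 1, column 4 = 1 (sole candidate).
row 2, column 1 = 1 (sole candidate).
row 2, column 2 = 2 (sole candidate).
row 2, column 3 = 4 (sole candidate).
row 2, column 4 = 3 (sole candidate).
row 3, column 1 = 4 (sole candidate).
row 3, column 3 = 1 (sole candidate).
row 4, column 2 = 1 (sole candidate).
row 1, column 3 = 2: row 1 has {1,3,4}; col 3 has {1,3,4}; box has {1,3,4} → only 2 remains.

2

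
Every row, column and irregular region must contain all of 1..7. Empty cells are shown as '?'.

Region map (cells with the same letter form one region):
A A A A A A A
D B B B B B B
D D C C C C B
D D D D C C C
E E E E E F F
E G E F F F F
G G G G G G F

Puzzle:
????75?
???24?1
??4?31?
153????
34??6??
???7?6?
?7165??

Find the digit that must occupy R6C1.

R3C4 = 5: row 3 has {1,3,4}; col 4 has {2,6,7}; region has {1,3,4} → only 5 remains.
R4C4 = 4: row 4 has {1,3,5}; col 4 has {2,5,6,7}; region has {1,3,5} → only 4 remains.
R4C5 = 2: row 4 has {1,3,4,5}; col 5 has {3,4,5,6,7}; region has {1,3,4,5} → only 2 remains.
R4C6 = 7: row 4 has {1,2,3,4,5}; col 6 has {1,5,6}; region has {1,2,3,4,5} → only 7 remains.
R4C7 = 6: row 4 has {1,2,3,4,5,7}; col 7 has {1}; region has {1,2,3,4,5,7} → only 6 remains.
R5C4 = 1: row 5 has {3,4,6}; col 4 has {2,4,5,6,7}; region has {3,4,6} → only 1 remains.
R5C6 = 2: row 5 has {1,3,4,6}; col 6 has {1,5,6,7}; region has {6,7} → only 2 remains.
R5C7 = 5: row 5 has {1,2,3,4,6}; col 7 has {1,6}; region has {2,6,7} → only 5 remains.
R6C5 = 1: row 6 has {6,7}; col 5 has {2,3,4,5,6,7}; region has {2,5,6,7} → only 1 remains.
R1C4 = 3: row 1 has {5,7}; col 4 has {1,2,4,5,6,7}; region has {5,7} → only 3 remains.
R2C6 = 3: row 2 has {1,2,4}; col 6 has {1,2,5,6,7}; region has {1,2,4} → only 3 remains.
R3C7 = 7: row 3 has {1,3,4,5}; col 7 has {1,5,6}; region has {1,2,3,4} → only 7 remains.
R5C3 = 7: row 5 has {1,2,3,4,5,6}; col 3 has {1,3,4}; region has {1,3,4,6} → only 7 remains.
R7C6 = 4: row 7 has {1,5,6,7}; col 6 has {1,2,3,5,6,7}; region has {1,5,6,7} → only 4 remains.
R7C7 = 3: row 7 has {1,4,5,6,7}; col 7 has {1,5,6,7}; region has {1,2,5,6,7} → only 3 remains.
R2C2 = 6: row 2 has {1,2,3,4}; col 2 has {4,5,7}; region has {1,2,3,4,7} → only 6 remains.
R2C3 = 5: row 2 has {1,2,3,4,6}; col 3 has {1,3,4,7}; region has {1,2,3,4,6,7} → only 5 remains.
R3C2 = 2: row 3 has {1,3,4,5,7}; col 2 has {4,5,6,7}; region has {1,3,4,5} → only 2 remains.
R6C2 = 3: row 6 has {1,6,7}; col 2 has {2,4,5,6,7}; region has {1,4,5,6,7} → only 3 remains.
R6C3 = 2: row 6 has {1,3,6,7}; col 3 has {1,3,4,5,7}; region has {1,3,4,6,7} → only 2 remains.
R6C7 = 4: row 6 has {1,2,3,6,7}; col 7 has {1,3,5,6,7}; region has {1,2,3,5,6,7} → only 4 remains.
R7C1 = 2: row 7 has {1,3,4,5,6,7}; col 1 has {1,3}; region has {1,3,4,5,6,7} → only 2 remains.
R1C2 = 1: row 1 has {3,5,7}; col 2 has {2,3,4,5,6,7}; region has {3,5,7} → only 1 remains.
R1C3 = 6: row 1 has {1,3,5,7}; col 3 has {1,2,3,4,5,7}; region has {1,3,5,7} → only 6 remains.
R1C7 = 2: row 1 has {1,3,5,6,7}; col 7 has {1,3,4,5,6,7}; region has {1,3,5,6,7} → only 2 remains.
R2C1 = 7: row 2 has {1,2,3,4,5,6}; col 1 has {1,2,3}; region has {1,2,3,4,5} → only 7 remains.
R3C1 = 6: row 3 has {1,2,3,4,5,7}; col 1 has {1,2,3,7}; region has {1,2,3,4,5,7} → only 6 remains.
R6C1 = 5: row 6 has {1,2,3,4,6,7}; col 1 has {1,2,3,6,7}; region has {1,2,3,4,6,7} → only 5 remains.

5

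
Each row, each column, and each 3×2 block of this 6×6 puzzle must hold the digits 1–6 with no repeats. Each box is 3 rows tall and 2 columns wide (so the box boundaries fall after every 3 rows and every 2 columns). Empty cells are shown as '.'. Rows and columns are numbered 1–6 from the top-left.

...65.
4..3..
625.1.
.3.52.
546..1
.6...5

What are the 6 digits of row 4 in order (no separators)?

134526

row 1, column 2 = 1: row 1 has {5,6}; col 2 has {2,3,4,6}; box has {2,4,6} → only 1 remains.
row 2, column 2 = 5: row 2 has {3,4}; col 2 has {1,2,3,4,6}; box has {1,2,4,6} → only 5 remains.
row 2, column 5 = 6: row 2 has {3,4,5}; col 5 has {1,2,5}; box has {1,5} → only 6 remains.
row 2, column 6 = 2: row 2 has {3,4,5,6}; col 6 has {1,5}; box has {1,5,6} → only 2 remains.
row 3, column 4 = 4: row 3 has {1,2,5,6}; col 4 has {3,5,6}; box has {3,5,6} → only 4 remains.
row 3, column 6 = 3: row 3 has {1,2,4,5,6}; col 6 has {1,2,5}; box has {1,2,5,6} → only 3 remains.
row 4, column 1 = 1: row 4 has {2,3,5}; col 1 has {4,5,6}; box has {3,4,5,6} → only 1 remains.
row 4, column 3 = 4: row 4 has {1,2,3,5}; col 3 has {5,6}; box has {5,6} → only 4 remains.
row 4, column 6 = 6: row 4 has {1,2,3,4,5}; col 6 has {1,2,3,5}; box has {1,2,5} → only 6 remains.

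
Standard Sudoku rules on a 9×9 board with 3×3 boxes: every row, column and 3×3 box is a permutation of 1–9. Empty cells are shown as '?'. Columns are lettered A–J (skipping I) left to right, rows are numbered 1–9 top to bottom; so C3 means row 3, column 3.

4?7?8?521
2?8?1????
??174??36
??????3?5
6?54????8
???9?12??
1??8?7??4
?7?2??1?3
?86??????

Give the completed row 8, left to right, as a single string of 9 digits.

D4 = 6 (sole candidate).
J6 = 7 (sole candidate).
D1 = 3 (sole candidate).
D2 = 5 (sole candidate).
J2 = 9 (sole candidate).
G3 = 8 (sole candidate).
G5 = 9 (sole candidate).
H5 = 1 (sole candidate).
G7 = 6 (sole candidate).
D9 = 1 (sole candidate).
G9 = 7 (sole candidate).
J9 = 2 (sole candidate).
F2 = 6 (sole candidate).
G2 = 4 (sole candidate).
H2 = 7 (sole candidate).
H4 = 4 (sole candidate).
H6 = 6 (sole candidate).
F1 = 9 (sole candidate).
B2 = 3 (sole candidate).
F3 = 2 (sole candidate).
F4 = 8 (sole candidate).
B5 = 2 (sole candidate).
F5 = 3 (sole candidate).
B6 = 4 (sole candidate).
C6 = 3 (sole candidate).
E6 = 5 (sole candidate).
B1 = 6 (sole candidate).
C4 = 9 (sole candidate).
E5 = 7 (sole candidate).
A6 = 8 (sole candidate).
C7 = 2 (sole candidate).
C8 = 4: row 8 has {1,2,3,7}; col 3 has {1,2,3,5,6,7,8,9}; box has {1,2,6,7,8} → only 4 remains.
F8 = 5: row 8 has {1,2,3,4,7}; col 6 has {1,2,3,6,7,8,9}; box has {1,2,7,8} → only 5 remains.
F9 = 4 (sole candidate).
A4 = 7 (sole candidate).
B4 = 1 (sole candidate).
E4 = 2 (sole candidate).
A8 = 9: row 8 has {1,2,3,4,5,7}; col 1 has {1,2,4,6,7,8}; box has {1,2,4,6,7,8} → only 9 remains.
E8 = 6: row 8 has {1,2,3,4,5,7,9}; col 5 has {1,2,4,5,7,8}; box has {1,2,4,5,7,8} → only 6 remains.
H8 = 8: row 8 has {1,2,3,4,5,6,7,9}; col 8 has {1,2,3,4,6,7}; box has {1,2,3,4,6,7} → only 8 remains.

974265183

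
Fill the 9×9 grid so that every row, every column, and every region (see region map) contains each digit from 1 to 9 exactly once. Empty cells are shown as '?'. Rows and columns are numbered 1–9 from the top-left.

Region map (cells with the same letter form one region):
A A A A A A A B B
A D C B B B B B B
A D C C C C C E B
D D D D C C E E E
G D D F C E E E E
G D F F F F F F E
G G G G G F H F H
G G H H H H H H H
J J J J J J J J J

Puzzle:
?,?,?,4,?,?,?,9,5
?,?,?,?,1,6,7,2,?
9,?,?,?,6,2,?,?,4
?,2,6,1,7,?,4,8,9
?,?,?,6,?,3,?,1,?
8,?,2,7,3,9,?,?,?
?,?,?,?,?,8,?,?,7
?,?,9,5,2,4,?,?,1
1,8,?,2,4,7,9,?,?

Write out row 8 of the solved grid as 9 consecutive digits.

769524831

r1c5 = 8: row 1 has {4,5,9}; col 5 has {1,2,3,4,6,7}; region has {4,9} → only 8 remains.
r1c6 = 1: row 1 has {4,5,8,9}; col 6 has {2,3,4,6,7,8,9}; region has {4,8,9} → only 1 remains.
r4c6 = 5: row 4 has {1,2,4,6,7,8,9}; col 6 has {1,2,3,4,6,7,8,9}; region has {2,6,7} → only 5 remains.
r5c5 = 9: row 5 has {1,3,6}; col 5 has {1,2,3,4,6,7,8}; region has {2,5,6,7} → only 9 remains.
r5c9 = 2: row 5 has {1,3,6,9}; col 9 has {1,4,5,7,9}; region has {1,3,4,8,9} → only 2 remains.
r6c9 = 6: row 6 has {2,3,7,8,9}; col 9 has {1,2,4,5,7,9}; region has {1,2,3,4,8,9} → only 6 remains.
r7c5 = 5: row 7 has {7,8}; col 5 has {1,2,3,4,6,7,8,9}; region has {8} → only 5 remains.
r7c8 = 4: row 7 has {5,7,8}; col 8 has {1,2,8,9}; region has {2,3,6,7,8,9} → only 4 remains.
r9c9 = 3: row 9 has {1,2,4,7,8,9}; col 9 has {1,2,4,5,6,7,9}; region has {1,2,4,7,8,9} → only 3 remains.
r2c9 = 8: row 2 has {1,2,6,7}; col 9 has {1,2,3,4,5,6,7,9}; region has {1,2,4,5,6,7,9} → only 8 remains.
r4c1 = 3: row 4 has {1,2,4,5,6,7,8,9}; col 1 has {1,8,9}; region has {1,2,6} → only 3 remains.
r5c7 = 5: row 5 has {1,2,3,6,9}; col 7 has {4,7,9}; region has {1,2,3,4,6,8,9} → only 5 remains.
r6c7 = 1: row 6 has {2,3,6,7,8,9}; col 7 has {4,5,7,9}; region has {2,3,4,6,7,8,9} → only 1 remains.
r6c8 = 5: row 6 has {1,2,3,6,7,8,9}; col 8 has {1,2,4,8,9}; region has {1,2,3,4,6,7,8,9} → only 5 remains.
r9c3 = 5: row 9 has {1,2,3,4,7,8,9}; col 3 has {2,6,9}; region has {1,2,3,4,7,8,9} → only 5 remains.
r9c8 = 6: row 9 has {1,2,3,4,5,7,8,9}; col 8 has {1,2,4,5,8,9}; region has {1,2,3,4,5,7,8,9} → only 6 remains.
r2c1 = 5: row 2 has {1,2,6,7,8}; col 1 has {1,3,8,9}; region has {1,4,8,9} → only 5 remains.
r2c4 = 3: row 2 has {1,2,5,6,7,8}; col 4 has {1,2,4,5,6,7}; region has {1,2,4,5,6,7,8,9} → only 3 remains.
r3c4 = 8: row 3 has {2,4,6,9}; col 4 has {1,2,3,4,5,6,7}; region has {2,5,6,7,9} → only 8 remains.
r3c7 = 3: row 3 has {2,4,6,8,9}; col 7 has {1,4,5,7,9}; region has {2,5,6,7,8,9} → only 3 remains.
r3c8 = 7: row 3 has {2,3,4,6,8,9}; col 8 has {1,2,4,5,6,8,9}; region has {1,2,3,4,5,6,8,9} → only 7 remains.
r6c2 = 4: row 6 has {1,2,3,5,6,7,8,9}; col 2 has {2,8}; region has {1,2,3,6} → only 4 remains.
r7c4 = 9: row 7 has {4,5,7,8}; col 4 has {1,2,3,4,5,6,7,8}; region has {5,8} → only 9 remains.
r7c7 = 6: row 7 has {4,5,7,8,9}; col 7 has {1,3,4,5,7,9}; region has {1,2,4,5,7,9} → only 6 remains.
r8c7 = 8: row 8 has {1,2,4,5,9}; col 7 has {1,3,4,5,6,7,9}; region has {1,2,4,5,6,7,9} → only 8 remains.
r8c8 = 3: row 8 has {1,2,4,5,8,9}; col 8 has {1,2,4,5,6,7,8,9}; region has {1,2,4,5,6,7,8,9} → only 3 remains.
r1c7 = 2: row 1 has {1,4,5,8,9}; col 7 has {1,3,4,5,6,7,8,9}; region has {1,4,5,8,9} → only 2 remains.
r2c2 = 9: row 2 has {1,2,3,5,6,7,8}; col 2 has {2,4,8}; region has {1,2,3,4,6} → only 9 remains.
r2c3 = 4: row 2 has {1,2,3,5,6,7,8,9}; col 3 has {2,5,6,9}; region has {2,3,5,6,7,8,9} → only 4 remains.
r3c2 = 5: row 3 has {2,3,4,6,7,8,9}; col 2 has {2,4,8,9}; region has {1,2,3,4,6,9} → only 5 remains.
r3c3 = 1: row 3 has {2,3,4,5,6,7,8,9}; col 3 has {2,4,5,6,9}; region has {2,3,4,5,6,7,8,9} → only 1 remains.
r5c2 = 7: row 5 has {1,2,3,5,6,9}; col 2 has {2,4,5,8,9}; region has {1,2,3,4,5,6,9} → only 7 remains.
r5c3 = 8: row 5 has {1,2,3,5,6,7,9}; col 3 has {1,2,4,5,6,9}; region has {1,2,3,4,5,6,7,9} → only 8 remains.
r7c1 = 2: row 7 has {4,5,6,7,8,9}; col 1 has {1,3,5,8,9}; region has {5,8,9} → only 2 remains.
r7c3 = 3: row 7 has {2,4,5,6,7,8,9}; col 3 has {1,2,4,5,6,8,9}; region has {2,5,8,9} → only 3 remains.
r8c2 = 6: row 8 has {1,2,3,4,5,8,9}; col 2 has {2,4,5,7,8,9}; region has {2,3,5,8,9} → only 6 remains.
r1c2 = 3: row 1 has {1,2,4,5,8,9}; col 2 has {2,4,5,6,7,8,9}; region has {1,2,4,5,8,9} → only 3 remains.
r1c3 = 7: row 1 has {1,2,3,4,5,8,9}; col 3 has {1,2,3,4,5,6,8,9}; region has {1,2,3,4,5,8,9} → only 7 remains.
r5c1 = 4: row 5 has {1,2,3,5,6,7,8,9}; col 1 has {1,2,3,5,8,9}; region has {2,3,5,6,8,9} → only 4 remains.
r7c2 = 1: row 7 has {2,3,4,5,6,7,8,9}; col 2 has {2,3,4,5,6,7,8,9}; region has {2,3,4,5,6,8,9} → only 1 remains.
r8c1 = 7: row 8 has {1,2,3,4,5,6,8,9}; col 1 has {1,2,3,4,5,8,9}; region has {1,2,3,4,5,6,8,9} → only 7 remains.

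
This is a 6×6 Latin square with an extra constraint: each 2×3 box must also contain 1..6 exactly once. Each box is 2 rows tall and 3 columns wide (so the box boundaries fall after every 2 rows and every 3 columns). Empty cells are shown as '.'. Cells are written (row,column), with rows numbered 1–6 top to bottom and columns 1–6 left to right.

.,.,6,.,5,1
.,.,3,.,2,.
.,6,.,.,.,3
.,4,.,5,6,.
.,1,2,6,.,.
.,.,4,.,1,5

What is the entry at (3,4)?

(1,2) = 2 (sole candidate).
(2,2) = 5 (sole candidate).
(2,4) = 4 (sole candidate).
(2,6) = 6 (sole candidate).
(3,5) = 4 (sole candidate).
(4,3) = 1 (sole candidate).
(4,6) = 2 (sole candidate).
(5,5) = 3 (sole candidate).
(5,6) = 4 (sole candidate).
(6,2) = 3 (sole candidate).
(6,4) = 2 (sole candidate).
(1,1) = 4 (sole candidate).
(1,4) = 3 (sole candidate).
(2,1) = 1 (sole candidate).
(3,3) = 5 (sole candidate).
(3,4) = 1: row 3 has {3,4,5,6}; col 4 has {2,3,4,5,6}; box has {2,3,4,5,6} → only 1 remains.

1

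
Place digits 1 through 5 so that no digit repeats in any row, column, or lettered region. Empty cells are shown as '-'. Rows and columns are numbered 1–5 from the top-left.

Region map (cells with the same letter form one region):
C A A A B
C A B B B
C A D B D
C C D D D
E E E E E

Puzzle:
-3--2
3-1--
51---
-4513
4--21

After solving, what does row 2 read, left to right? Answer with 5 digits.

32145

row 1, column 1 = 1 (sole candidate).
row 1, column 3 = 4 (sole candidate).
row 1, column 4 = 5 (sole candidate).
row 2, column 2 = 2: row 2 has {1,3}; col 2 has {1,3,4}; region has {1,3,4,5} → only 2 remains.
row 2, column 4 = 4: row 2 has {1,2,3}; col 4 has {1,2,5}; region has {1,2} → only 4 remains.
row 2, column 5 = 5: row 2 has {1,2,3,4}; col 5 has {1,2,3}; region has {1,2,4} → only 5 remains.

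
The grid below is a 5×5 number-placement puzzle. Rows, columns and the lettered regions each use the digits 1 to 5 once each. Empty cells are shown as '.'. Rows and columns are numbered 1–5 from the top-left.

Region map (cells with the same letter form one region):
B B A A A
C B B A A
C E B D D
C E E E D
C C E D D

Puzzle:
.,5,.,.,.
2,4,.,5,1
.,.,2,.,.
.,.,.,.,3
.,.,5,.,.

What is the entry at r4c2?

r2c3 = 3: row 2 has {1,2,4,5}; col 3 has {2,5}; region has {2,4,5} → only 3 remains.
r1c1 = 1: row 1 has {5}; col 1 has {2}; region has {2,3,4,5} → only 1 remains.
r1c3 = 4: row 1 has {1,5}; col 3 has {2,3,5}; region has {1,5} → only 4 remains.
r1c5 = 2: row 1 has {1,4,5}; col 5 has {1,3}; region has {1,4,5} → only 2 remains.
r4c3 = 1: row 4 has {3}; col 3 has {2,3,4,5}; region has {5} → only 1 remains.
r5c5 = 4: row 5 has {5}; col 5 has {1,2,3}; region has {3} → only 4 remains.
r1c4 = 3: row 1 has {1,2,4,5}; col 4 has {5}; region has {1,2,4,5} → only 3 remains.
r3c2 = 3: row 3 has {2}; col 2 has {4,5}; region has {1,5} → only 3 remains.
r3c4 = 1: row 3 has {2,3}; col 4 has {3,5}; region has {3,4} → only 1 remains.
r3c5 = 5: row 3 has {1,2,3}; col 5 has {1,2,3,4}; region has {1,3,4} → only 5 remains.
r4c2 = 2: row 4 has {1,3}; col 2 has {3,4,5}; region has {1,3,5} → only 2 remains.

2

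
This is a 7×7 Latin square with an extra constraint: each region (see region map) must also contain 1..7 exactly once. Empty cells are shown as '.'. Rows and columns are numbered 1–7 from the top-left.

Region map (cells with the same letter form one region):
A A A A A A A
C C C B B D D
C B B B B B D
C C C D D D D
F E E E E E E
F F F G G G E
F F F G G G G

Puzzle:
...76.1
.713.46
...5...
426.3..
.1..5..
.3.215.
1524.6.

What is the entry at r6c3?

r1c2 = 4 (sole candidate).
r2c1 = 5 (sole candidate).
r2c5 = 2 (sole candidate).
r3c1 = 3 (sole candidate).
r3c2 = 6 (sole candidate).
r4c4 = 1 (sole candidate).
r4c6 = 7 (sole candidate).
r4c7 = 5 (sole candidate).
r5c4 = 6 (sole candidate).
r7c5 = 7 (sole candidate).
r7c7 = 3 (sole candidate).
r1c1 = 2 (sole candidate).
r1c6 = 3 (sole candidate).
r3c5 = 4 (sole candidate).
r3c6 = 1 (sole candidate).
r3c7 = 2 (sole candidate).
r5c1 = 7 (sole candidate).
r5c6 = 2 (sole candidate).
r5c7 = 4 (sole candidate).
r6c1 = 6 (sole candidate).
r6c3 = 4: row 6 has {1,2,3,5,6}; col 3 has {1,2,6}; region has {1,2,3,5,6,7} → only 4 remains.

4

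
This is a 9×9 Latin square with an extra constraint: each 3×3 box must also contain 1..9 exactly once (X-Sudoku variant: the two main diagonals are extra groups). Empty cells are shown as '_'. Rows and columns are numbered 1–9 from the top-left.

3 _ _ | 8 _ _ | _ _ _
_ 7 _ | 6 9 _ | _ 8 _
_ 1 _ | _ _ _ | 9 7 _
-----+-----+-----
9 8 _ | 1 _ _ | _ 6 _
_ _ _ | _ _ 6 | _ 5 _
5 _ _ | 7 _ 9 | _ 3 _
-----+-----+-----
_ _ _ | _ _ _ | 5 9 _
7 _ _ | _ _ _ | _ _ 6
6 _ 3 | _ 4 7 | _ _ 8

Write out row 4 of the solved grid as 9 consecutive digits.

984153762

row 5, column 5 = 2: row 5 has {5,6}; col 5 has {4,9}; box has {1,6,7,9}; main diagonal has {1,3,5,7,8,9}; anti-diagonal has {6,7,8,9} → only 2 remains.
row 6, column 5 = 8: row 6 has {3,5,7,9}; col 5 has {2,4,9}; box has {1,2,6,7,9} → only 8 remains.
row 8, column 8 = 4: row 8 has {6,7}; col 8 has {3,5,6,7,8,9}; box has {5,6,8,9}; main diagonal has {1,2,3,5,7,8,9} → only 4 remains.
row 3, column 3 = 6: row 3 has {1,7,9}; col 3 has {3}; box has {1,3,7}; main diagonal has {1,2,3,4,5,7,8,9} → only 6 remains.
row 8, column 2 = 5: row 8 has {4,6,7}; col 2 has {1,7,8}; box has {3,6,7}; anti-diagonal has {2,6,7,8,9} → only 5 remains.
row 1, column 7 = 6: in row 1, 6 can only go here (every other open cell in that row sees a 6).
row 1, column 5 = 7: in row 1, 7 can only go here (every other open cell in that row sees a 7).
row 3, column 1 = 8: in row 3, 8 can only go here (every other open cell in that row sees an 8).
row 4, column 5 = 5: in row 4, 5 can only go here (every other open cell in that row sees a 5).
row 3, column 5 = 3: row 3 has {1,6,7,8,9}; col 5 has {2,4,5,7,8,9}; box has {6,7,8,9} → only 3 remains.
row 8, column 5 = 1: row 8 has {4,5,6,7}; col 5 has {2,3,4,5,7,8,9}; box has {4,7} → only 1 remains.
row 7, column 5 = 6: row 7 has {5,9}; col 5 has {1,2,3,4,5,7,8,9}; box has {1,4,7} → only 6 remains.
row 4, column 6 = 3: in row 4, 3 can only go here (every other open cell in that row sees a 3).
row 5, column 4 = 4: row 5 has {2,5,6}; col 4 has {1,6,7,8}; box has {1,2,3,5,6,7,8,9} → only 4 remains.
row 5, column 1 = 1: row 5 has {2,4,5,6}; col 1 has {3,5,6,7,8,9}; box has {5,8,9} → only 1 remains.
row 5, column 2 = 3: row 5 has {1,2,4,5,6}; col 2 has {1,5,7,8}; box has {1,5,8,9} → only 3 remains.
row 5, column 3 = 7: row 5 has {1,2,3,4,5,6}; col 3 has {3,6}; box has {1,3,5,8,9} → only 7 remains.
row 5, column 7 = 8: row 5 has {1,2,3,4,5,6,7}; col 7 has {5,6,9}; box has {3,5,6} → only 8 remains.
row 5, column 9 = 9: row 5 has {1,2,3,4,5,6,7,8}; col 9 has {6,8}; box has {3,5,6,8} → only 9 remains.
row 6, column 2 = 6: in row 6, 6 can only go here (every other open cell in that row sees a 6).
row 7, column 9 = 7: in row 7, 7 can only go here (every other open cell in that row sees a 7).
row 7, column 6 = 8: in row 7, 8 can only go here (every other open cell in that row sees an 8).
row 8, column 6 = 2: row 8 has {1,4,5,6,7}; col 6 has {3,6,7,8,9}; box has {1,4,6,7,8} → only 2 remains.
row 8, column 7 = 3: row 8 has {1,2,4,5,6,7}; col 7 has {5,6,8,9}; box has {4,5,6,7,8,9} → only 3 remains.
row 7, column 4 = 3: row 7 has {5,6,7,8,9}; col 4 has {1,4,6,7,8}; box has {1,2,4,6,7,8} → only 3 remains.
row 8, column 4 = 9: row 8 has {1,2,3,4,5,6,7}; col 4 has {1,3,4,6,7,8}; box has {1,2,3,4,6,7,8} → only 9 remains.
row 9, column 4 = 5: row 9 has {3,4,6,7,8}; col 4 has {1,3,4,6,7,8,9}; box has {1,2,3,4,6,7,8,9} → only 5 remains.
row 3, column 4 = 2: row 3 has {1,3,6,7,8,9}; col 4 has {1,3,4,5,6,7,8,9}; box has {3,6,7,8,9} → only 2 remains.
row 8, column 3 = 8: row 8 has {1,2,3,4,5,6,7,9}; col 3 has {3,6,7}; box has {3,5,6,7} → only 8 remains.
row 2, column 9 = 3: in row 2, 3 can only go here (every other open cell in that row sees a 3).
row 4, column 7 = 7: in row 4, 7 can only go here (every other open cell in that row sees a 7).
row 7, column 3 = 1: in row 7, 1 can only go here (every other open cell in that row sees a 1).
row 1, column 9 = 4: row 1 has {3,6,7,8}; col 9 has {3,6,7,8,9}; box has {3,6,7,8,9}; anti-diagonal has {1,2,3,5,6,7,8,9} → only 4 remains.
row 3, column 9 = 5: row 3 has {1,2,3,6,7,8,9}; col 9 has {3,4,6,7,8,9}; box has {3,4,6,7,8,9} → only 5 remains.
row 4, column 9 = 2: row 4 has {1,3,5,6,7,8,9}; col 9 has {3,4,5,6,7,8,9}; box has {3,5,6,7,8,9} → only 2 remains.
row 6, column 9 = 1: row 6 has {3,5,6,7,8,9}; col 9 has {2,3,4,5,6,7,8,9}; box has {2,3,5,6,7,8,9} → only 1 remains.
row 3, column 6 = 4: row 3 has {1,2,3,5,6,7,8,9}; col 6 has {2,3,6,7,8,9}; box has {2,3,6,7,8,9} → only 4 remains.
row 4, column 3 = 4: row 4 has {1,2,3,5,6,7,8,9}; col 3 has {1,3,6,7,8}; box has {1,3,5,6,7,8,9} → only 4 remains.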